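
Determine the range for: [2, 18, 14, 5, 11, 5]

16

Step 1: Identify the maximum value: max = 18
Step 2: Identify the minimum value: min = 2
Step 3: Range = max - min = 18 - 2 = 16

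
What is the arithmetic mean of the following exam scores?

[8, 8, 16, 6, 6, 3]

7.8333

Step 1: Sum all values: 8 + 8 + 16 + 6 + 6 + 3 = 47
Step 2: Count the number of values: n = 6
Step 3: Mean = sum / n = 47 / 6 = 7.8333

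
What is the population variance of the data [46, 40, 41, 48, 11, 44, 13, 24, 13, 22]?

203.56

Step 1: Compute the mean: (46 + 40 + 41 + 48 + 11 + 44 + 13 + 24 + 13 + 22) / 10 = 30.2
Step 2: Compute squared deviations from the mean:
  (46 - 30.2)^2 = 249.64
  (40 - 30.2)^2 = 96.04
  (41 - 30.2)^2 = 116.64
  (48 - 30.2)^2 = 316.84
  (11 - 30.2)^2 = 368.64
  (44 - 30.2)^2 = 190.44
  (13 - 30.2)^2 = 295.84
  (24 - 30.2)^2 = 38.44
  (13 - 30.2)^2 = 295.84
  (22 - 30.2)^2 = 67.24
Step 3: Sum of squared deviations = 2035.6
Step 4: Population variance = 2035.6 / 10 = 203.56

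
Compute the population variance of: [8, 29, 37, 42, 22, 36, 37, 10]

147.7344

Step 1: Compute the mean: (8 + 29 + 37 + 42 + 22 + 36 + 37 + 10) / 8 = 27.625
Step 2: Compute squared deviations from the mean:
  (8 - 27.625)^2 = 385.1406
  (29 - 27.625)^2 = 1.8906
  (37 - 27.625)^2 = 87.8906
  (42 - 27.625)^2 = 206.6406
  (22 - 27.625)^2 = 31.6406
  (36 - 27.625)^2 = 70.1406
  (37 - 27.625)^2 = 87.8906
  (10 - 27.625)^2 = 310.6406
Step 3: Sum of squared deviations = 1181.875
Step 4: Population variance = 1181.875 / 8 = 147.7344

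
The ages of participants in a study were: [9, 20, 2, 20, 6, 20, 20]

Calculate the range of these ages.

18

Step 1: Identify the maximum value: max = 20
Step 2: Identify the minimum value: min = 2
Step 3: Range = max - min = 20 - 2 = 18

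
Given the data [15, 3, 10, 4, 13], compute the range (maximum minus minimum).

12

Step 1: Identify the maximum value: max = 15
Step 2: Identify the minimum value: min = 3
Step 3: Range = max - min = 15 - 3 = 12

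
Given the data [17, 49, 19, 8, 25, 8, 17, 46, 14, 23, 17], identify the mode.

17

Step 1: Count the frequency of each value:
  8: appears 2 time(s)
  14: appears 1 time(s)
  17: appears 3 time(s)
  19: appears 1 time(s)
  23: appears 1 time(s)
  25: appears 1 time(s)
  46: appears 1 time(s)
  49: appears 1 time(s)
Step 2: The value 17 appears most frequently (3 times).
Step 3: Mode = 17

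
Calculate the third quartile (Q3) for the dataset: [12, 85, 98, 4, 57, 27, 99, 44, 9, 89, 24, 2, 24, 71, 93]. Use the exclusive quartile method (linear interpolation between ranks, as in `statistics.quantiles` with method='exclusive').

89

Step 1: Sort the data: [2, 4, 9, 12, 24, 24, 27, 44, 57, 71, 85, 89, 93, 98, 99]
Step 2: n = 15
Step 3: Using the exclusive quartile method:
  Q1 = 12
  Q2 (median) = 44
  Q3 = 89
  IQR = Q3 - Q1 = 89 - 12 = 77
Step 4: Q3 = 89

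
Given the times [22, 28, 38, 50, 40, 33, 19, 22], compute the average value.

31.5

Step 1: Sum all values: 22 + 28 + 38 + 50 + 40 + 33 + 19 + 22 = 252
Step 2: Count the number of values: n = 8
Step 3: Mean = sum / n = 252 / 8 = 31.5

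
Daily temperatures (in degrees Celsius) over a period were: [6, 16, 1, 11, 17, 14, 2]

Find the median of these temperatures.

11

Step 1: Sort the data in ascending order: [1, 2, 6, 11, 14, 16, 17]
Step 2: The number of values is n = 7.
Step 3: Since n is odd, the median is the middle value at position 4: 11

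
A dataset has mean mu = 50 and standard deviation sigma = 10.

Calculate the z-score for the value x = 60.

1

Step 1: Recall the z-score formula: z = (x - mu) / sigma
Step 2: Substitute values: z = (60 - 50) / 10
Step 3: z = 10 / 10 = 1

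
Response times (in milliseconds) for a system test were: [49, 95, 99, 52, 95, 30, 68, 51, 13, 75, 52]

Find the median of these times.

52

Step 1: Sort the data in ascending order: [13, 30, 49, 51, 52, 52, 68, 75, 95, 95, 99]
Step 2: The number of values is n = 11.
Step 3: Since n is odd, the median is the middle value at position 6: 52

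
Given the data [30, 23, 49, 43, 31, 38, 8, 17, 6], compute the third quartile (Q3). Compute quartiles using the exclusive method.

40.5

Step 1: Sort the data: [6, 8, 17, 23, 30, 31, 38, 43, 49]
Step 2: n = 9
Step 3: Using the exclusive quartile method:
  Q1 = 12.5
  Q2 (median) = 30
  Q3 = 40.5
  IQR = Q3 - Q1 = 40.5 - 12.5 = 28
Step 4: Q3 = 40.5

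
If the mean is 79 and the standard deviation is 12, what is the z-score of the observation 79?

0

Step 1: Recall the z-score formula: z = (x - mu) / sigma
Step 2: Substitute values: z = (79 - 79) / 12
Step 3: z = 0 / 12 = 0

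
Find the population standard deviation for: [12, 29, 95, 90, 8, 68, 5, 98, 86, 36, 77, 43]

34.1723

Step 1: Compute the mean: 53.9167
Step 2: Sum of squared deviations from the mean: 14012.9167
Step 3: Population variance = 14012.9167 / 12 = 1167.7431
Step 4: Standard deviation = sqrt(1167.7431) = 34.1723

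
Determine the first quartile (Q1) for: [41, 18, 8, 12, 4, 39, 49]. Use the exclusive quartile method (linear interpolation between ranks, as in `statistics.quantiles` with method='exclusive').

8

Step 1: Sort the data: [4, 8, 12, 18, 39, 41, 49]
Step 2: n = 7
Step 3: Using the exclusive quartile method:
  Q1 = 8
  Q2 (median) = 18
  Q3 = 41
  IQR = Q3 - Q1 = 41 - 8 = 33
Step 4: Q1 = 8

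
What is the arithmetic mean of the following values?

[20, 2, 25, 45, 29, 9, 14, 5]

18.625

Step 1: Sum all values: 20 + 2 + 25 + 45 + 29 + 9 + 14 + 5 = 149
Step 2: Count the number of values: n = 8
Step 3: Mean = sum / n = 149 / 8 = 18.625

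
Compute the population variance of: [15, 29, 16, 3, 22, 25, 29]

74.4082

Step 1: Compute the mean: (15 + 29 + 16 + 3 + 22 + 25 + 29) / 7 = 19.8571
Step 2: Compute squared deviations from the mean:
  (15 - 19.8571)^2 = 23.5918
  (29 - 19.8571)^2 = 83.5918
  (16 - 19.8571)^2 = 14.8776
  (3 - 19.8571)^2 = 284.1633
  (22 - 19.8571)^2 = 4.5918
  (25 - 19.8571)^2 = 26.449
  (29 - 19.8571)^2 = 83.5918
Step 3: Sum of squared deviations = 520.8571
Step 4: Population variance = 520.8571 / 7 = 74.4082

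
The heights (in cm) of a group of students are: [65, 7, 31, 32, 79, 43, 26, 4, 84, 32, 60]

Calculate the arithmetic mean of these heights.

42.0909

Step 1: Sum all values: 65 + 7 + 31 + 32 + 79 + 43 + 26 + 4 + 84 + 32 + 60 = 463
Step 2: Count the number of values: n = 11
Step 3: Mean = sum / n = 463 / 11 = 42.0909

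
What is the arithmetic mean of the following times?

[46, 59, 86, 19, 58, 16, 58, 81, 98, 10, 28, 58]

51.4167

Step 1: Sum all values: 46 + 59 + 86 + 19 + 58 + 16 + 58 + 81 + 98 + 10 + 28 + 58 = 617
Step 2: Count the number of values: n = 12
Step 3: Mean = sum / n = 617 / 12 = 51.4167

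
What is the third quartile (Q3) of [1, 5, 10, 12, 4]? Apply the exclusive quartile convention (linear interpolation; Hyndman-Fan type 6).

11

Step 1: Sort the data: [1, 4, 5, 10, 12]
Step 2: n = 5
Step 3: Using the exclusive quartile method:
  Q1 = 2.5
  Q2 (median) = 5
  Q3 = 11
  IQR = Q3 - Q1 = 11 - 2.5 = 8.5
Step 4: Q3 = 11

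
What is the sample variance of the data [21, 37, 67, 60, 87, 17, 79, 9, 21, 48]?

770.2667

Step 1: Compute the mean: (21 + 37 + 67 + 60 + 87 + 17 + 79 + 9 + 21 + 48) / 10 = 44.6
Step 2: Compute squared deviations from the mean:
  (21 - 44.6)^2 = 556.96
  (37 - 44.6)^2 = 57.76
  (67 - 44.6)^2 = 501.76
  (60 - 44.6)^2 = 237.16
  (87 - 44.6)^2 = 1797.76
  (17 - 44.6)^2 = 761.76
  (79 - 44.6)^2 = 1183.36
  (9 - 44.6)^2 = 1267.36
  (21 - 44.6)^2 = 556.96
  (48 - 44.6)^2 = 11.56
Step 3: Sum of squared deviations = 6932.4
Step 4: Sample variance = 6932.4 / 9 = 770.2667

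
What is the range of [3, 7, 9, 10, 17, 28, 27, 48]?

45

Step 1: Identify the maximum value: max = 48
Step 2: Identify the minimum value: min = 3
Step 3: Range = max - min = 48 - 3 = 45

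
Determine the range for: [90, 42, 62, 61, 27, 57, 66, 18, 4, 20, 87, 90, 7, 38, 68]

86

Step 1: Identify the maximum value: max = 90
Step 2: Identify the minimum value: min = 4
Step 3: Range = max - min = 90 - 4 = 86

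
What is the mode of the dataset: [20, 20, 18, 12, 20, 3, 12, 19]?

20

Step 1: Count the frequency of each value:
  3: appears 1 time(s)
  12: appears 2 time(s)
  18: appears 1 time(s)
  19: appears 1 time(s)
  20: appears 3 time(s)
Step 2: The value 20 appears most frequently (3 times).
Step 3: Mode = 20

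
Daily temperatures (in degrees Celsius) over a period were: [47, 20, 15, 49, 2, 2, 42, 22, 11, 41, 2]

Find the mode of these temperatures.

2

Step 1: Count the frequency of each value:
  2: appears 3 time(s)
  11: appears 1 time(s)
  15: appears 1 time(s)
  20: appears 1 time(s)
  22: appears 1 time(s)
  41: appears 1 time(s)
  42: appears 1 time(s)
  47: appears 1 time(s)
  49: appears 1 time(s)
Step 2: The value 2 appears most frequently (3 times).
Step 3: Mode = 2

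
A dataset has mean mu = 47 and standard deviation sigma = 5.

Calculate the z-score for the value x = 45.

-0.4

Step 1: Recall the z-score formula: z = (x - mu) / sigma
Step 2: Substitute values: z = (45 - 47) / 5
Step 3: z = -2 / 5 = -0.4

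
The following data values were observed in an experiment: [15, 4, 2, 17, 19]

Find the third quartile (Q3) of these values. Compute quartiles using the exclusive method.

18

Step 1: Sort the data: [2, 4, 15, 17, 19]
Step 2: n = 5
Step 3: Using the exclusive quartile method:
  Q1 = 3
  Q2 (median) = 15
  Q3 = 18
  IQR = Q3 - Q1 = 18 - 3 = 15
Step 4: Q3 = 18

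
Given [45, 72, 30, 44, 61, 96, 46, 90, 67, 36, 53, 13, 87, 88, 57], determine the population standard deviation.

23.5344

Step 1: Compute the mean: 59
Step 2: Sum of squared deviations from the mean: 8308
Step 3: Population variance = 8308 / 15 = 553.8667
Step 4: Standard deviation = sqrt(553.8667) = 23.5344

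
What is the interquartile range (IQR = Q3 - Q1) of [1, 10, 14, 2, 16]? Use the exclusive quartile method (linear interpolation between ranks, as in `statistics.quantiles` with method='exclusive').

13.5

Step 1: Sort the data: [1, 2, 10, 14, 16]
Step 2: n = 5
Step 3: Using the exclusive quartile method:
  Q1 = 1.5
  Q2 (median) = 10
  Q3 = 15
  IQR = Q3 - Q1 = 15 - 1.5 = 13.5
Step 4: IQR = 13.5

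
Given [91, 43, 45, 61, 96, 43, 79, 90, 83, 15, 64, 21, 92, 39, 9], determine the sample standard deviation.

29.7885

Step 1: Compute the mean: 58.0667
Step 2: Sum of squared deviations from the mean: 12422.9333
Step 3: Sample variance = 12422.9333 / 14 = 887.3524
Step 4: Standard deviation = sqrt(887.3524) = 29.7885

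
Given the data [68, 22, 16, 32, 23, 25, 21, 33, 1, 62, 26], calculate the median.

25

Step 1: Sort the data in ascending order: [1, 16, 21, 22, 23, 25, 26, 32, 33, 62, 68]
Step 2: The number of values is n = 11.
Step 3: Since n is odd, the median is the middle value at position 6: 25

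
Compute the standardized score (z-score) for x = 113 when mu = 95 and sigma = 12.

1.5

Step 1: Recall the z-score formula: z = (x - mu) / sigma
Step 2: Substitute values: z = (113 - 95) / 12
Step 3: z = 18 / 12 = 1.5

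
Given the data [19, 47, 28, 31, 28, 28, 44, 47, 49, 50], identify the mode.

28

Step 1: Count the frequency of each value:
  19: appears 1 time(s)
  28: appears 3 time(s)
  31: appears 1 time(s)
  44: appears 1 time(s)
  47: appears 2 time(s)
  49: appears 1 time(s)
  50: appears 1 time(s)
Step 2: The value 28 appears most frequently (3 times).
Step 3: Mode = 28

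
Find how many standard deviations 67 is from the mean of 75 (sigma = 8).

-1

Step 1: Recall the z-score formula: z = (x - mu) / sigma
Step 2: Substitute values: z = (67 - 75) / 8
Step 3: z = -8 / 8 = -1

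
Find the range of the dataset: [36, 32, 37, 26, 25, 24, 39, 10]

29

Step 1: Identify the maximum value: max = 39
Step 2: Identify the minimum value: min = 10
Step 3: Range = max - min = 39 - 10 = 29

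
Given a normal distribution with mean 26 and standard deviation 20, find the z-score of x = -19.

-2.25

Step 1: Recall the z-score formula: z = (x - mu) / sigma
Step 2: Substitute values: z = (-19 - 26) / 20
Step 3: z = -45 / 20 = -2.25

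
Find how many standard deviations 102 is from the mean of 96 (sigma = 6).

1

Step 1: Recall the z-score formula: z = (x - mu) / sigma
Step 2: Substitute values: z = (102 - 96) / 6
Step 3: z = 6 / 6 = 1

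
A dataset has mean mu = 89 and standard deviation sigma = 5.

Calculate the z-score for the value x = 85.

-0.8

Step 1: Recall the z-score formula: z = (x - mu) / sigma
Step 2: Substitute values: z = (85 - 89) / 5
Step 3: z = -4 / 5 = -0.8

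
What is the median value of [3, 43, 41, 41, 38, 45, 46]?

41

Step 1: Sort the data in ascending order: [3, 38, 41, 41, 43, 45, 46]
Step 2: The number of values is n = 7.
Step 3: Since n is odd, the median is the middle value at position 4: 41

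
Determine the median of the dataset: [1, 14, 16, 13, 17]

14

Step 1: Sort the data in ascending order: [1, 13, 14, 16, 17]
Step 2: The number of values is n = 5.
Step 3: Since n is odd, the median is the middle value at position 3: 14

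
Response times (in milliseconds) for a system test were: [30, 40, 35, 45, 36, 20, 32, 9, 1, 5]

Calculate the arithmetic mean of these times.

25.3

Step 1: Sum all values: 30 + 40 + 35 + 45 + 36 + 20 + 32 + 9 + 1 + 5 = 253
Step 2: Count the number of values: n = 10
Step 3: Mean = sum / n = 253 / 10 = 25.3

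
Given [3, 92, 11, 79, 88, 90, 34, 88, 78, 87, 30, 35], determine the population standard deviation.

32.6023

Step 1: Compute the mean: 59.5833
Step 2: Sum of squared deviations from the mean: 12754.9167
Step 3: Population variance = 12754.9167 / 12 = 1062.9097
Step 4: Standard deviation = sqrt(1062.9097) = 32.6023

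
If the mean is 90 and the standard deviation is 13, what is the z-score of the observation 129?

3

Step 1: Recall the z-score formula: z = (x - mu) / sigma
Step 2: Substitute values: z = (129 - 90) / 13
Step 3: z = 39 / 13 = 3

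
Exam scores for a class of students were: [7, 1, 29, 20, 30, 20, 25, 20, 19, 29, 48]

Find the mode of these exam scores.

20

Step 1: Count the frequency of each value:
  1: appears 1 time(s)
  7: appears 1 time(s)
  19: appears 1 time(s)
  20: appears 3 time(s)
  25: appears 1 time(s)
  29: appears 2 time(s)
  30: appears 1 time(s)
  48: appears 1 time(s)
Step 2: The value 20 appears most frequently (3 times).
Step 3: Mode = 20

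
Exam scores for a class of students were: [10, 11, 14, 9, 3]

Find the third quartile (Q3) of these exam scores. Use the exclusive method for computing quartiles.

12.5

Step 1: Sort the data: [3, 9, 10, 11, 14]
Step 2: n = 5
Step 3: Using the exclusive quartile method:
  Q1 = 6
  Q2 (median) = 10
  Q3 = 12.5
  IQR = Q3 - Q1 = 12.5 - 6 = 6.5
Step 4: Q3 = 12.5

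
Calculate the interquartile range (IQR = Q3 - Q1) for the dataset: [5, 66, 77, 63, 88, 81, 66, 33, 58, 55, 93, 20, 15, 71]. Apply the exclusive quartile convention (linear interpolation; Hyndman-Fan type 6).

48.25

Step 1: Sort the data: [5, 15, 20, 33, 55, 58, 63, 66, 66, 71, 77, 81, 88, 93]
Step 2: n = 14
Step 3: Using the exclusive quartile method:
  Q1 = 29.75
  Q2 (median) = 64.5
  Q3 = 78
  IQR = Q3 - Q1 = 78 - 29.75 = 48.25
Step 4: IQR = 48.25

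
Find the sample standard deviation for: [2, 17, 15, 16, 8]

6.4265

Step 1: Compute the mean: 11.6
Step 2: Sum of squared deviations from the mean: 165.2
Step 3: Sample variance = 165.2 / 4 = 41.3
Step 4: Standard deviation = sqrt(41.3) = 6.4265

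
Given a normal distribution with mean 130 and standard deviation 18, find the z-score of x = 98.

-1.7778

Step 1: Recall the z-score formula: z = (x - mu) / sigma
Step 2: Substitute values: z = (98 - 130) / 18
Step 3: z = -32 / 18 = -1.7778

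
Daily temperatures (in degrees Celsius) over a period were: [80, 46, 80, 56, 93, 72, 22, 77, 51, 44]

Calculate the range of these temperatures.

71

Step 1: Identify the maximum value: max = 93
Step 2: Identify the minimum value: min = 22
Step 3: Range = max - min = 93 - 22 = 71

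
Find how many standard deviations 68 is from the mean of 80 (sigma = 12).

-1

Step 1: Recall the z-score formula: z = (x - mu) / sigma
Step 2: Substitute values: z = (68 - 80) / 12
Step 3: z = -12 / 12 = -1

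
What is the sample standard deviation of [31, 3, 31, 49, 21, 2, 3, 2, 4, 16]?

16.4574

Step 1: Compute the mean: 16.2
Step 2: Sum of squared deviations from the mean: 2437.6
Step 3: Sample variance = 2437.6 / 9 = 270.8444
Step 4: Standard deviation = sqrt(270.8444) = 16.4574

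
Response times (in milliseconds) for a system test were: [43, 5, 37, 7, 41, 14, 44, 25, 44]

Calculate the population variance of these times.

239.4321

Step 1: Compute the mean: (43 + 5 + 37 + 7 + 41 + 14 + 44 + 25 + 44) / 9 = 28.8889
Step 2: Compute squared deviations from the mean:
  (43 - 28.8889)^2 = 199.1235
  (5 - 28.8889)^2 = 570.679
  (37 - 28.8889)^2 = 65.7901
  (7 - 28.8889)^2 = 479.1235
  (41 - 28.8889)^2 = 146.679
  (14 - 28.8889)^2 = 221.679
  (44 - 28.8889)^2 = 228.3457
  (25 - 28.8889)^2 = 15.1235
  (44 - 28.8889)^2 = 228.3457
Step 3: Sum of squared deviations = 2154.8889
Step 4: Population variance = 2154.8889 / 9 = 239.4321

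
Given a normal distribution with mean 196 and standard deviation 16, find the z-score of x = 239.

2.6875

Step 1: Recall the z-score formula: z = (x - mu) / sigma
Step 2: Substitute values: z = (239 - 196) / 16
Step 3: z = 43 / 16 = 2.6875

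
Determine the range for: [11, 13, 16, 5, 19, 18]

14

Step 1: Identify the maximum value: max = 19
Step 2: Identify the minimum value: min = 5
Step 3: Range = max - min = 19 - 5 = 14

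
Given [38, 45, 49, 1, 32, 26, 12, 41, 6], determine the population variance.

276.3951

Step 1: Compute the mean: (38 + 45 + 49 + 1 + 32 + 26 + 12 + 41 + 6) / 9 = 27.7778
Step 2: Compute squared deviations from the mean:
  (38 - 27.7778)^2 = 104.4938
  (45 - 27.7778)^2 = 296.6049
  (49 - 27.7778)^2 = 450.3827
  (1 - 27.7778)^2 = 717.0494
  (32 - 27.7778)^2 = 17.8272
  (26 - 27.7778)^2 = 3.1605
  (12 - 27.7778)^2 = 248.9383
  (41 - 27.7778)^2 = 174.8272
  (6 - 27.7778)^2 = 474.2716
Step 3: Sum of squared deviations = 2487.5556
Step 4: Population variance = 2487.5556 / 9 = 276.3951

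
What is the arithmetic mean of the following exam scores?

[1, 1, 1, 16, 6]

5

Step 1: Sum all values: 1 + 1 + 1 + 16 + 6 = 25
Step 2: Count the number of values: n = 5
Step 3: Mean = sum / n = 25 / 5 = 5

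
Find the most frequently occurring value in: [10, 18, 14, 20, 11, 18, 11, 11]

11

Step 1: Count the frequency of each value:
  10: appears 1 time(s)
  11: appears 3 time(s)
  14: appears 1 time(s)
  18: appears 2 time(s)
  20: appears 1 time(s)
Step 2: The value 11 appears most frequently (3 times).
Step 3: Mode = 11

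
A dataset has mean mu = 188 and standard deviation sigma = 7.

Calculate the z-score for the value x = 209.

3

Step 1: Recall the z-score formula: z = (x - mu) / sigma
Step 2: Substitute values: z = (209 - 188) / 7
Step 3: z = 21 / 7 = 3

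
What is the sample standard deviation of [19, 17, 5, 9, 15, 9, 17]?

5.2915

Step 1: Compute the mean: 13
Step 2: Sum of squared deviations from the mean: 168
Step 3: Sample variance = 168 / 6 = 28
Step 4: Standard deviation = sqrt(28) = 5.2915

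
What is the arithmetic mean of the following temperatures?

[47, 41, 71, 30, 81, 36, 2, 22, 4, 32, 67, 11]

37

Step 1: Sum all values: 47 + 41 + 71 + 30 + 81 + 36 + 2 + 22 + 4 + 32 + 67 + 11 = 444
Step 2: Count the number of values: n = 12
Step 3: Mean = sum / n = 444 / 12 = 37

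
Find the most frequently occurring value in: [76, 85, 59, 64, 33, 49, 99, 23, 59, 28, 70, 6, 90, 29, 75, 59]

59

Step 1: Count the frequency of each value:
  6: appears 1 time(s)
  23: appears 1 time(s)
  28: appears 1 time(s)
  29: appears 1 time(s)
  33: appears 1 time(s)
  49: appears 1 time(s)
  59: appears 3 time(s)
  64: appears 1 time(s)
  70: appears 1 time(s)
  75: appears 1 time(s)
  76: appears 1 time(s)
  85: appears 1 time(s)
  90: appears 1 time(s)
  99: appears 1 time(s)
Step 2: The value 59 appears most frequently (3 times).
Step 3: Mode = 59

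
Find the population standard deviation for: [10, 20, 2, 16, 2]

7.2664

Step 1: Compute the mean: 10
Step 2: Sum of squared deviations from the mean: 264
Step 3: Population variance = 264 / 5 = 52.8
Step 4: Standard deviation = sqrt(52.8) = 7.2664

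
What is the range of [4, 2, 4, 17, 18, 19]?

17

Step 1: Identify the maximum value: max = 19
Step 2: Identify the minimum value: min = 2
Step 3: Range = max - min = 19 - 2 = 17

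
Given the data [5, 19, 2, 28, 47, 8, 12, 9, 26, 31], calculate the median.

15.5

Step 1: Sort the data in ascending order: [2, 5, 8, 9, 12, 19, 26, 28, 31, 47]
Step 2: The number of values is n = 10.
Step 3: Since n is even, the median is the average of positions 5 and 6:
  Median = (12 + 19) / 2 = 15.5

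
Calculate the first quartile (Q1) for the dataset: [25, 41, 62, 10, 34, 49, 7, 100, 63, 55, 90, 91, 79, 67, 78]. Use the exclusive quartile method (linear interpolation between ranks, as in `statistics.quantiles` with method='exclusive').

34

Step 1: Sort the data: [7, 10, 25, 34, 41, 49, 55, 62, 63, 67, 78, 79, 90, 91, 100]
Step 2: n = 15
Step 3: Using the exclusive quartile method:
  Q1 = 34
  Q2 (median) = 62
  Q3 = 79
  IQR = Q3 - Q1 = 79 - 34 = 45
Step 4: Q1 = 34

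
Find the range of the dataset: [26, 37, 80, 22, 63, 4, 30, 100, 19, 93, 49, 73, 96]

96

Step 1: Identify the maximum value: max = 100
Step 2: Identify the minimum value: min = 4
Step 3: Range = max - min = 100 - 4 = 96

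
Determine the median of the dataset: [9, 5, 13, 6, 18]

9

Step 1: Sort the data in ascending order: [5, 6, 9, 13, 18]
Step 2: The number of values is n = 5.
Step 3: Since n is odd, the median is the middle value at position 3: 9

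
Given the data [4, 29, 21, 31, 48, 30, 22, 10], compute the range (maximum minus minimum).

44

Step 1: Identify the maximum value: max = 48
Step 2: Identify the minimum value: min = 4
Step 3: Range = max - min = 48 - 4 = 44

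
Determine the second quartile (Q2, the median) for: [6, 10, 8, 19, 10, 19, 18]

10

Step 1: Sort the data: [6, 8, 10, 10, 18, 19, 19]
Step 2: n = 7
Step 3: Q2 is the median. Since n is odd, it is the middle value at position 4: 10
Step 4: Q2 = 10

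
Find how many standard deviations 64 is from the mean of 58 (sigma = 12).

0.5

Step 1: Recall the z-score formula: z = (x - mu) / sigma
Step 2: Substitute values: z = (64 - 58) / 12
Step 3: z = 6 / 12 = 0.5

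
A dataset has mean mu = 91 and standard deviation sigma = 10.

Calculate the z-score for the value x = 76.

-1.5

Step 1: Recall the z-score formula: z = (x - mu) / sigma
Step 2: Substitute values: z = (76 - 91) / 10
Step 3: z = -15 / 10 = -1.5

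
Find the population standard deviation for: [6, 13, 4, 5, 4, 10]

3.3665

Step 1: Compute the mean: 7
Step 2: Sum of squared deviations from the mean: 68
Step 3: Population variance = 68 / 6 = 11.3333
Step 4: Standard deviation = sqrt(11.3333) = 3.3665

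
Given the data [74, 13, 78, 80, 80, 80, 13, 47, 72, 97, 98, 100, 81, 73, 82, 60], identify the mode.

80

Step 1: Count the frequency of each value:
  13: appears 2 time(s)
  47: appears 1 time(s)
  60: appears 1 time(s)
  72: appears 1 time(s)
  73: appears 1 time(s)
  74: appears 1 time(s)
  78: appears 1 time(s)
  80: appears 3 time(s)
  81: appears 1 time(s)
  82: appears 1 time(s)
  97: appears 1 time(s)
  98: appears 1 time(s)
  100: appears 1 time(s)
Step 2: The value 80 appears most frequently (3 times).
Step 3: Mode = 80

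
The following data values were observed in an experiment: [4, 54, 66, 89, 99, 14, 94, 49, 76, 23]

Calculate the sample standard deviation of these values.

34.1331

Step 1: Compute the mean: 56.8
Step 2: Sum of squared deviations from the mean: 10485.6
Step 3: Sample variance = 10485.6 / 9 = 1165.0667
Step 4: Standard deviation = sqrt(1165.0667) = 34.1331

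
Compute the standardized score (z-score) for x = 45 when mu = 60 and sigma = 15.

-1

Step 1: Recall the z-score formula: z = (x - mu) / sigma
Step 2: Substitute values: z = (45 - 60) / 15
Step 3: z = -15 / 15 = -1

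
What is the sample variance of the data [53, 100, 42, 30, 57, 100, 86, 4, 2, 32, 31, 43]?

1085.3333

Step 1: Compute the mean: (53 + 100 + 42 + 30 + 57 + 100 + 86 + 4 + 2 + 32 + 31 + 43) / 12 = 48.3333
Step 2: Compute squared deviations from the mean:
  (53 - 48.3333)^2 = 21.7778
  (100 - 48.3333)^2 = 2669.4444
  (42 - 48.3333)^2 = 40.1111
  (30 - 48.3333)^2 = 336.1111
  (57 - 48.3333)^2 = 75.1111
  (100 - 48.3333)^2 = 2669.4444
  (86 - 48.3333)^2 = 1418.7778
  (4 - 48.3333)^2 = 1965.4444
  (2 - 48.3333)^2 = 2146.7778
  (32 - 48.3333)^2 = 266.7778
  (31 - 48.3333)^2 = 300.4444
  (43 - 48.3333)^2 = 28.4444
Step 3: Sum of squared deviations = 11938.6667
Step 4: Sample variance = 11938.6667 / 11 = 1085.3333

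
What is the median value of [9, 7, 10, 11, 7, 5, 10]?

9

Step 1: Sort the data in ascending order: [5, 7, 7, 9, 10, 10, 11]
Step 2: The number of values is n = 7.
Step 3: Since n is odd, the median is the middle value at position 4: 9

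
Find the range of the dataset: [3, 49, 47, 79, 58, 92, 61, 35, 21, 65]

89

Step 1: Identify the maximum value: max = 92
Step 2: Identify the minimum value: min = 3
Step 3: Range = max - min = 92 - 3 = 89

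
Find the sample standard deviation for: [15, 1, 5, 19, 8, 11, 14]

6.2144

Step 1: Compute the mean: 10.4286
Step 2: Sum of squared deviations from the mean: 231.7143
Step 3: Sample variance = 231.7143 / 6 = 38.619
Step 4: Standard deviation = sqrt(38.619) = 6.2144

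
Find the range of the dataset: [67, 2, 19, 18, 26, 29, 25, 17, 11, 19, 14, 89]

87

Step 1: Identify the maximum value: max = 89
Step 2: Identify the minimum value: min = 2
Step 3: Range = max - min = 89 - 2 = 87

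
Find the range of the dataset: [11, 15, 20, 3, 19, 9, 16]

17

Step 1: Identify the maximum value: max = 20
Step 2: Identify the minimum value: min = 3
Step 3: Range = max - min = 20 - 3 = 17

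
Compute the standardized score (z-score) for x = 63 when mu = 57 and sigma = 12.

0.5

Step 1: Recall the z-score formula: z = (x - mu) / sigma
Step 2: Substitute values: z = (63 - 57) / 12
Step 3: z = 6 / 12 = 0.5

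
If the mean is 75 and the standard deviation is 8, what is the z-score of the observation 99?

3

Step 1: Recall the z-score formula: z = (x - mu) / sigma
Step 2: Substitute values: z = (99 - 75) / 8
Step 3: z = 24 / 8 = 3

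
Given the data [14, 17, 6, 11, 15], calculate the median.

14

Step 1: Sort the data in ascending order: [6, 11, 14, 15, 17]
Step 2: The number of values is n = 5.
Step 3: Since n is odd, the median is the middle value at position 3: 14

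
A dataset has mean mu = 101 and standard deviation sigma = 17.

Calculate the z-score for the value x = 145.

2.5882

Step 1: Recall the z-score formula: z = (x - mu) / sigma
Step 2: Substitute values: z = (145 - 101) / 17
Step 3: z = 44 / 17 = 2.5882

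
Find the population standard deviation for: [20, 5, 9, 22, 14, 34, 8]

9.3656

Step 1: Compute the mean: 16
Step 2: Sum of squared deviations from the mean: 614
Step 3: Population variance = 614 / 7 = 87.7143
Step 4: Standard deviation = sqrt(87.7143) = 9.3656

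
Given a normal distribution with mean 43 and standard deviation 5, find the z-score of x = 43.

0

Step 1: Recall the z-score formula: z = (x - mu) / sigma
Step 2: Substitute values: z = (43 - 43) / 5
Step 3: z = 0 / 5 = 0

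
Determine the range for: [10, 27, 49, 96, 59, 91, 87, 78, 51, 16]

86

Step 1: Identify the maximum value: max = 96
Step 2: Identify the minimum value: min = 10
Step 3: Range = max - min = 96 - 10 = 86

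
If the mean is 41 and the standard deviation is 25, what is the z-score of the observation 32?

-0.36

Step 1: Recall the z-score formula: z = (x - mu) / sigma
Step 2: Substitute values: z = (32 - 41) / 25
Step 3: z = -9 / 25 = -0.36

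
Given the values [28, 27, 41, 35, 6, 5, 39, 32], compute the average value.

26.625

Step 1: Sum all values: 28 + 27 + 41 + 35 + 6 + 5 + 39 + 32 = 213
Step 2: Count the number of values: n = 8
Step 3: Mean = sum / n = 213 / 8 = 26.625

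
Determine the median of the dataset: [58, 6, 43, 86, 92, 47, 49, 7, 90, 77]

53.5

Step 1: Sort the data in ascending order: [6, 7, 43, 47, 49, 58, 77, 86, 90, 92]
Step 2: The number of values is n = 10.
Step 3: Since n is even, the median is the average of positions 5 and 6:
  Median = (49 + 58) / 2 = 53.5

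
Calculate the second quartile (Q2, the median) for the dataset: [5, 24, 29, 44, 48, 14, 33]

29

Step 1: Sort the data: [5, 14, 24, 29, 33, 44, 48]
Step 2: n = 7
Step 3: Q2 is the median. Since n is odd, it is the middle value at position 4: 29
Step 4: Q2 = 29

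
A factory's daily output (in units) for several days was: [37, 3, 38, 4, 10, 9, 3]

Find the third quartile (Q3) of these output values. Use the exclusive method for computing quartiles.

37

Step 1: Sort the data: [3, 3, 4, 9, 10, 37, 38]
Step 2: n = 7
Step 3: Using the exclusive quartile method:
  Q1 = 3
  Q2 (median) = 9
  Q3 = 37
  IQR = Q3 - Q1 = 37 - 3 = 34
Step 4: Q3 = 37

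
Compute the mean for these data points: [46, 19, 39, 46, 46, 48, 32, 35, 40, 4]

35.5

Step 1: Sum all values: 46 + 19 + 39 + 46 + 46 + 48 + 32 + 35 + 40 + 4 = 355
Step 2: Count the number of values: n = 10
Step 3: Mean = sum / n = 355 / 10 = 35.5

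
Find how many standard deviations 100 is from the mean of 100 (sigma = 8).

0

Step 1: Recall the z-score formula: z = (x - mu) / sigma
Step 2: Substitute values: z = (100 - 100) / 8
Step 3: z = 0 / 8 = 0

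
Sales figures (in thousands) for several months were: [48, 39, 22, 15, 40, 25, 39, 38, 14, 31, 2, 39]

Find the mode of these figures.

39

Step 1: Count the frequency of each value:
  2: appears 1 time(s)
  14: appears 1 time(s)
  15: appears 1 time(s)
  22: appears 1 time(s)
  25: appears 1 time(s)
  31: appears 1 time(s)
  38: appears 1 time(s)
  39: appears 3 time(s)
  40: appears 1 time(s)
  48: appears 1 time(s)
Step 2: The value 39 appears most frequently (3 times).
Step 3: Mode = 39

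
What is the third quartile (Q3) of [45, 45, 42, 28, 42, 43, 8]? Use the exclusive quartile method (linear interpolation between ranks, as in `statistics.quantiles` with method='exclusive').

45

Step 1: Sort the data: [8, 28, 42, 42, 43, 45, 45]
Step 2: n = 7
Step 3: Using the exclusive quartile method:
  Q1 = 28
  Q2 (median) = 42
  Q3 = 45
  IQR = Q3 - Q1 = 45 - 28 = 17
Step 4: Q3 = 45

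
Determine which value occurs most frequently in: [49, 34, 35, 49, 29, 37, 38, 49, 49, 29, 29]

49

Step 1: Count the frequency of each value:
  29: appears 3 time(s)
  34: appears 1 time(s)
  35: appears 1 time(s)
  37: appears 1 time(s)
  38: appears 1 time(s)
  49: appears 4 time(s)
Step 2: The value 49 appears most frequently (4 times).
Step 3: Mode = 49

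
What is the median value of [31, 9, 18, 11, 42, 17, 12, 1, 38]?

17

Step 1: Sort the data in ascending order: [1, 9, 11, 12, 17, 18, 31, 38, 42]
Step 2: The number of values is n = 9.
Step 3: Since n is odd, the median is the middle value at position 5: 17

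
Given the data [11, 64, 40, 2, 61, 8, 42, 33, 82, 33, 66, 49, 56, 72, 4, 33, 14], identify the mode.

33

Step 1: Count the frequency of each value:
  2: appears 1 time(s)
  4: appears 1 time(s)
  8: appears 1 time(s)
  11: appears 1 time(s)
  14: appears 1 time(s)
  33: appears 3 time(s)
  40: appears 1 time(s)
  42: appears 1 time(s)
  49: appears 1 time(s)
  56: appears 1 time(s)
  61: appears 1 time(s)
  64: appears 1 time(s)
  66: appears 1 time(s)
  72: appears 1 time(s)
  82: appears 1 time(s)
Step 2: The value 33 appears most frequently (3 times).
Step 3: Mode = 33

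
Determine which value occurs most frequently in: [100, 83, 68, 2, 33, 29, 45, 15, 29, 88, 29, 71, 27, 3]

29

Step 1: Count the frequency of each value:
  2: appears 1 time(s)
  3: appears 1 time(s)
  15: appears 1 time(s)
  27: appears 1 time(s)
  29: appears 3 time(s)
  33: appears 1 time(s)
  45: appears 1 time(s)
  68: appears 1 time(s)
  71: appears 1 time(s)
  83: appears 1 time(s)
  88: appears 1 time(s)
  100: appears 1 time(s)
Step 2: The value 29 appears most frequently (3 times).
Step 3: Mode = 29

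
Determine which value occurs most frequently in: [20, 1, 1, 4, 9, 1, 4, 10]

1

Step 1: Count the frequency of each value:
  1: appears 3 time(s)
  4: appears 2 time(s)
  9: appears 1 time(s)
  10: appears 1 time(s)
  20: appears 1 time(s)
Step 2: The value 1 appears most frequently (3 times).
Step 3: Mode = 1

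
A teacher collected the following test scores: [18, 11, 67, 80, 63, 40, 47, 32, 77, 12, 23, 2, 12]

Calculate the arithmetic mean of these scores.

37.2308

Step 1: Sum all values: 18 + 11 + 67 + 80 + 63 + 40 + 47 + 32 + 77 + 12 + 23 + 2 + 12 = 484
Step 2: Count the number of values: n = 13
Step 3: Mean = sum / n = 484 / 13 = 37.2308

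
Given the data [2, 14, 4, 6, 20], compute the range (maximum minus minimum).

18

Step 1: Identify the maximum value: max = 20
Step 2: Identify the minimum value: min = 2
Step 3: Range = max - min = 20 - 2 = 18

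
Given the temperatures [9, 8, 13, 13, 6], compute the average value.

9.8

Step 1: Sum all values: 9 + 8 + 13 + 13 + 6 = 49
Step 2: Count the number of values: n = 5
Step 3: Mean = sum / n = 49 / 5 = 9.8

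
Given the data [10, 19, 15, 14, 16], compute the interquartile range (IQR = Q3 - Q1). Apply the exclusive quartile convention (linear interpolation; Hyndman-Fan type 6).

5.5

Step 1: Sort the data: [10, 14, 15, 16, 19]
Step 2: n = 5
Step 3: Using the exclusive quartile method:
  Q1 = 12
  Q2 (median) = 15
  Q3 = 17.5
  IQR = Q3 - Q1 = 17.5 - 12 = 5.5
Step 4: IQR = 5.5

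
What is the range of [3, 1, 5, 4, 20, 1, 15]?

19

Step 1: Identify the maximum value: max = 20
Step 2: Identify the minimum value: min = 1
Step 3: Range = max - min = 20 - 1 = 19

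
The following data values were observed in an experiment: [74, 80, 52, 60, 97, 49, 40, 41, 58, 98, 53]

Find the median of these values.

58

Step 1: Sort the data in ascending order: [40, 41, 49, 52, 53, 58, 60, 74, 80, 97, 98]
Step 2: The number of values is n = 11.
Step 3: Since n is odd, the median is the middle value at position 6: 58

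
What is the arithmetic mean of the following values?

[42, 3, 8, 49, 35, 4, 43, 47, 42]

30.3333

Step 1: Sum all values: 42 + 3 + 8 + 49 + 35 + 4 + 43 + 47 + 42 = 273
Step 2: Count the number of values: n = 9
Step 3: Mean = sum / n = 273 / 9 = 30.3333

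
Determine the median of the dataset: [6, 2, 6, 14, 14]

6

Step 1: Sort the data in ascending order: [2, 6, 6, 14, 14]
Step 2: The number of values is n = 5.
Step 3: Since n is odd, the median is the middle value at position 3: 6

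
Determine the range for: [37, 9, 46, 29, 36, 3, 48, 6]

45

Step 1: Identify the maximum value: max = 48
Step 2: Identify the minimum value: min = 3
Step 3: Range = max - min = 48 - 3 = 45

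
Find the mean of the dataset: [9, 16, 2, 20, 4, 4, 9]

9.1429

Step 1: Sum all values: 9 + 16 + 2 + 20 + 4 + 4 + 9 = 64
Step 2: Count the number of values: n = 7
Step 3: Mean = sum / n = 64 / 7 = 9.1429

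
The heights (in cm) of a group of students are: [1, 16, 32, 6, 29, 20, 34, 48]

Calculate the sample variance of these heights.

241.9286

Step 1: Compute the mean: (1 + 16 + 32 + 6 + 29 + 20 + 34 + 48) / 8 = 23.25
Step 2: Compute squared deviations from the mean:
  (1 - 23.25)^2 = 495.0625
  (16 - 23.25)^2 = 52.5625
  (32 - 23.25)^2 = 76.5625
  (6 - 23.25)^2 = 297.5625
  (29 - 23.25)^2 = 33.0625
  (20 - 23.25)^2 = 10.5625
  (34 - 23.25)^2 = 115.5625
  (48 - 23.25)^2 = 612.5625
Step 3: Sum of squared deviations = 1693.5
Step 4: Sample variance = 1693.5 / 7 = 241.9286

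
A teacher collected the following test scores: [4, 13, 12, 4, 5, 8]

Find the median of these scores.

6.5

Step 1: Sort the data in ascending order: [4, 4, 5, 8, 12, 13]
Step 2: The number of values is n = 6.
Step 3: Since n is even, the median is the average of positions 3 and 4:
  Median = (5 + 8) / 2 = 6.5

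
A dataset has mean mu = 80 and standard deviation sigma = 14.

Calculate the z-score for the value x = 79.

-0.0714

Step 1: Recall the z-score formula: z = (x - mu) / sigma
Step 2: Substitute values: z = (79 - 80) / 14
Step 3: z = -1 / 14 = -0.0714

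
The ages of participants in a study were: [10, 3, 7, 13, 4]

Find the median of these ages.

7

Step 1: Sort the data in ascending order: [3, 4, 7, 10, 13]
Step 2: The number of values is n = 5.
Step 3: Since n is odd, the median is the middle value at position 3: 7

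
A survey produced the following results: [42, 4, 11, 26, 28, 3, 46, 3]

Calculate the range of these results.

43

Step 1: Identify the maximum value: max = 46
Step 2: Identify the minimum value: min = 3
Step 3: Range = max - min = 46 - 3 = 43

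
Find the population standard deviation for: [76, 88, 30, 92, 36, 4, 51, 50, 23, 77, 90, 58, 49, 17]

27.6314

Step 1: Compute the mean: 52.9286
Step 2: Sum of squared deviations from the mean: 10688.9286
Step 3: Population variance = 10688.9286 / 14 = 763.4949
Step 4: Standard deviation = sqrt(763.4949) = 27.6314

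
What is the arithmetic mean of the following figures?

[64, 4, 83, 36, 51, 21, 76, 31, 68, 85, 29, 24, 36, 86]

49.5714

Step 1: Sum all values: 64 + 4 + 83 + 36 + 51 + 21 + 76 + 31 + 68 + 85 + 29 + 24 + 36 + 86 = 694
Step 2: Count the number of values: n = 14
Step 3: Mean = sum / n = 694 / 14 = 49.5714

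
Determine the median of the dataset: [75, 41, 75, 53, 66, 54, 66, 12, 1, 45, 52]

53

Step 1: Sort the data in ascending order: [1, 12, 41, 45, 52, 53, 54, 66, 66, 75, 75]
Step 2: The number of values is n = 11.
Step 3: Since n is odd, the median is the middle value at position 6: 53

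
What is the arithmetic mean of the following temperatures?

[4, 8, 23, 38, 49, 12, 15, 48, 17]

23.7778

Step 1: Sum all values: 4 + 8 + 23 + 38 + 49 + 12 + 15 + 48 + 17 = 214
Step 2: Count the number of values: n = 9
Step 3: Mean = sum / n = 214 / 9 = 23.7778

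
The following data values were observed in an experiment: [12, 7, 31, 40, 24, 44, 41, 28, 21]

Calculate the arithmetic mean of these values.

27.5556

Step 1: Sum all values: 12 + 7 + 31 + 40 + 24 + 44 + 41 + 28 + 21 = 248
Step 2: Count the number of values: n = 9
Step 3: Mean = sum / n = 248 / 9 = 27.5556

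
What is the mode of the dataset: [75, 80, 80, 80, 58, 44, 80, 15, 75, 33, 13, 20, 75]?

80

Step 1: Count the frequency of each value:
  13: appears 1 time(s)
  15: appears 1 time(s)
  20: appears 1 time(s)
  33: appears 1 time(s)
  44: appears 1 time(s)
  58: appears 1 time(s)
  75: appears 3 time(s)
  80: appears 4 time(s)
Step 2: The value 80 appears most frequently (4 times).
Step 3: Mode = 80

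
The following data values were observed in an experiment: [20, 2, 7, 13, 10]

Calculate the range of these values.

18

Step 1: Identify the maximum value: max = 20
Step 2: Identify the minimum value: min = 2
Step 3: Range = max - min = 20 - 2 = 18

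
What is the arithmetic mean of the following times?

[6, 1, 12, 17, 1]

7.4

Step 1: Sum all values: 6 + 1 + 12 + 17 + 1 = 37
Step 2: Count the number of values: n = 5
Step 3: Mean = sum / n = 37 / 5 = 7.4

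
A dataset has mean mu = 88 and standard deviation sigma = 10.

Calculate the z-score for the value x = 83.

-0.5

Step 1: Recall the z-score formula: z = (x - mu) / sigma
Step 2: Substitute values: z = (83 - 88) / 10
Step 3: z = -5 / 10 = -0.5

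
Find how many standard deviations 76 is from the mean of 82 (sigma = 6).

-1

Step 1: Recall the z-score formula: z = (x - mu) / sigma
Step 2: Substitute values: z = (76 - 82) / 6
Step 3: z = -6 / 6 = -1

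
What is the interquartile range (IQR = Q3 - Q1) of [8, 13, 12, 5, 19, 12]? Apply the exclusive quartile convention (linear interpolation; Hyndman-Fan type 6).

7.25

Step 1: Sort the data: [5, 8, 12, 12, 13, 19]
Step 2: n = 6
Step 3: Using the exclusive quartile method:
  Q1 = 7.25
  Q2 (median) = 12
  Q3 = 14.5
  IQR = Q3 - Q1 = 14.5 - 7.25 = 7.25
Step 4: IQR = 7.25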